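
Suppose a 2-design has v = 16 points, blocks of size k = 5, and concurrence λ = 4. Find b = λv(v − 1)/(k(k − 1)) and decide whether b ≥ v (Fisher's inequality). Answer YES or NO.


r = λ(v − 1)/(k − 1) = 4·15/4 = 15.
b = vr/k = 16·15/5 = 48.
Fisher's inequality: b ≥ v ⇔ 48 ≥ 16? YES.

YES


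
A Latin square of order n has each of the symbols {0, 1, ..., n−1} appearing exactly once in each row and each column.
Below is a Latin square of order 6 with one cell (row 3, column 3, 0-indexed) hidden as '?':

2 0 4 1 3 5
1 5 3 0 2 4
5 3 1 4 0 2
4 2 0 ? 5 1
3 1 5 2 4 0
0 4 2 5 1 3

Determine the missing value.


Row 3 contains symbols [0, 1, 2, 4, 5] — missing [3].
Column 3 contains symbols [0, 1, 2, 4, 5] — missing [3].
The missing symbol must appear in both missing sets; intersection = [3].
Therefore the hidden value is 3.

Missing value = 3.


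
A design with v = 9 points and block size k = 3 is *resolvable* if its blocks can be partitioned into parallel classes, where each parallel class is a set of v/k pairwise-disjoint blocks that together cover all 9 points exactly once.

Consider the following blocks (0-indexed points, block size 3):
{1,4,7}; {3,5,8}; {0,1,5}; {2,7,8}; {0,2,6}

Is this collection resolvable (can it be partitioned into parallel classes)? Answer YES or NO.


v = 9, block size k = 3, number of blocks = 5.
For resolvability, blocks must partition into parallel classes of size v/k = 3.
Total blocks must therefore be a multiple of 3: 5 = 3·1 + 2 ⇒ not divisible ✗.
Resolvable? NO.

NO


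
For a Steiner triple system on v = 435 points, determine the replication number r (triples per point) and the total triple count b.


An STS(v) is a 2-(v, 3, 1) BIBD: block size k = 3, λ = 1.
Replication: r(k − 1) = λ(v − 1) ⇒ r·2 = 435 − 1 = 434 ⇒ r = 217.
Block count: bk = vr ⇒ b·3 = 435·217 = 94395 ⇒ b = 31465.
(Check via b = v(v − 1)/6 = 435·434/6 = 188790/6 = 31465.)

r = 217, b = 31465.


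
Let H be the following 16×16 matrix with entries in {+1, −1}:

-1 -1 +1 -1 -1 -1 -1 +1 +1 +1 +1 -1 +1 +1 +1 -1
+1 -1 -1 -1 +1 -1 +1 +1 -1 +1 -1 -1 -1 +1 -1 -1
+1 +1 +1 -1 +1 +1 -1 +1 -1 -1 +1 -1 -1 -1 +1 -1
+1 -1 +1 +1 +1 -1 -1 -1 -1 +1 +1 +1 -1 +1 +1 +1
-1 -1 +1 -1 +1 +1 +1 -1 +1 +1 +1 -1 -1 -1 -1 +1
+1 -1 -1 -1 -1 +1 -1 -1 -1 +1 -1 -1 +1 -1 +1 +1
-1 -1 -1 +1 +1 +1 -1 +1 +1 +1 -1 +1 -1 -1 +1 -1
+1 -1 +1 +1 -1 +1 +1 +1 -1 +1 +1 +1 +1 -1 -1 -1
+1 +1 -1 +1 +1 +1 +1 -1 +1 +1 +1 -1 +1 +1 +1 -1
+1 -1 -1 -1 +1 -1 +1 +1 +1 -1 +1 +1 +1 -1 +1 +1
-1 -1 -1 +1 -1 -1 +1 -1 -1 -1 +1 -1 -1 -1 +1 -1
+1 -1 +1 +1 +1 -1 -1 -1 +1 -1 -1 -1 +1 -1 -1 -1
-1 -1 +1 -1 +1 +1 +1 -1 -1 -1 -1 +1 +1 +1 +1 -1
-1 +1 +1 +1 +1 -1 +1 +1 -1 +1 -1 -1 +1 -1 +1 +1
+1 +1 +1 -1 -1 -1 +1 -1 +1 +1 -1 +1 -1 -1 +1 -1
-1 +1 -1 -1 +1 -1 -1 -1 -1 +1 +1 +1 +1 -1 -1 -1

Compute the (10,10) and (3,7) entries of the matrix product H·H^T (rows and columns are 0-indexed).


Row 3 of H: [1, -1, 1, 1, 1, -1, -1, -1, -1, 1, 1, 1, -1, 1, 1, 1].
Row 7 of H: [1, -1, 1, 1, -1, 1, 1, 1, -1, 1, 1, 1, 1, -1, -1, -1].
Row 10 of H: [-1, -1, -1, 1, -1, -1, 1, -1, -1, -1, 1, -1, -1, -1, 1, -1].
(H·H^T)[10][10] = Σ_j H[10][j]·H[10][j] = (-1)² + (-1)² + (-1)² + (1)² + (-1)² + (-1)² + (1)² + (-1)² + (-1)² + (-1)² + (1)² + (-1)² + (-1)² + (-1)² + (1)² + (-1)² = 1 + 1 + 1 + 1 + 1 + 1 + 1 + 1 + 1 + 1 + 1 + 1 + 1 + 1 + 1 + 1 = 16.
(H·H^T)[3][7] = Σ_j H[3][j]·H[7][j] = (1)·(1) + (-1)·(-1) + (1)·(1) + (1)·(1) + (1)·(-1) + (-1)·(1) + (-1)·(1) + (-1)·(1) + (-1)·(-1) + (1)·(1) + (1)·(1) + (1)·(1) + (-1)·(1) + (1)·(-1) + (1)·(-1) + (1)·(-1) = 1 + 1 + 1 + 1 + -1 + -1 + -1 + -1 + 1 + 1 + 1 + 1 + -1 + -1 + -1 + -1 = 0.
So rows 3 and 7 are orthogonal; the diagonal entry equals n = 16.

(10,10) entry = 16; (3,7) entry = 0.


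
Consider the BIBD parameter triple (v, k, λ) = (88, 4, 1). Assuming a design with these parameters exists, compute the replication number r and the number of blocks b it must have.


Any 2-(v, k, λ) BIBD satisfies two necessary conditions:
  (i)  Each point sits in r blocks, and counting incidences through any fixed point gives r(k − 1) = λ(v − 1), so r = λ(v − 1)/(k − 1).
  (ii) Total incidences bk = vr, so b = vr/k.
Step 1: r = λ(v − 1)/(k − 1) = 1·(88 − 1)/(4 − 1) = 1·87/3 = 87/3 = 29.
Step 2: b = vr/k = 88·29/4 = 2552/4 = 638.
Check integrality: r = 29 ∈ Z ✓, b = 638 ∈ Z ✓.
(These identities are necessary conditions: they determine r and b for any design with these parameters, but do not by themselves prove that one exists.)

r = 29, b = 638.


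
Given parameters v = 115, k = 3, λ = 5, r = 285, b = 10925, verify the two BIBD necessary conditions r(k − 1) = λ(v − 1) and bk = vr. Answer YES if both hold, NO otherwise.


Condition (i): r(k − 1) = 285·2 = 570; λ(v − 1) = 5·114 = 570. Match? YES.
Condition (ii): bk = 10925·3 = 32775; vr = 115·285 = 32775. Match? YES.
Both conditions hold? YES.

YES


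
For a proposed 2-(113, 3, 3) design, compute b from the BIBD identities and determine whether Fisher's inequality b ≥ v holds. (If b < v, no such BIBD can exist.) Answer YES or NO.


r = λ(v − 1)/(k − 1) = 3·112/2 = 168.
b = vr/k = 113·168/3 = 6328.
Fisher's inequality: b ≥ v ⇔ 6328 ≥ 113? YES.

YES


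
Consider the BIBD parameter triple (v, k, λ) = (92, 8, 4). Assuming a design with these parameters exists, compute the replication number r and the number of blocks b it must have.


Any 2-(v, k, λ) BIBD satisfies two necessary conditions:
  (i)  Each point sits in r blocks, and counting incidences through any fixed point gives r(k − 1) = λ(v − 1), so r = λ(v − 1)/(k − 1).
  (ii) Total incidences bk = vr, so b = vr/k.
Step 1: r = λ(v − 1)/(k − 1) = 4·(92 − 1)/(8 − 1) = 4·91/7 = 364/7 = 52.
Step 2: b = vr/k = 92·52/8 = 4784/8 = 598.
Check integrality: r = 52 ∈ Z ✓, b = 598 ∈ Z ✓.
(These identities are necessary conditions: they determine r and b for any design with these parameters, but do not by themselves prove that one exists.)

r = 52, b = 598.


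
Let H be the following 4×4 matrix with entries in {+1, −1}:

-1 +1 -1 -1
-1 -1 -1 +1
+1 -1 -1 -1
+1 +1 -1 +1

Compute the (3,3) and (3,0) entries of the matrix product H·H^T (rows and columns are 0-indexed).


Row 0 of H: [-1, 1, -1, -1].
Row 3 of H: [1, 1, -1, 1].
(H·H^T)[3][3] = Σ_j H[3][j]·H[3][j] = (1)² + (1)² + (-1)² + (1)² = 1 + 1 + 1 + 1 = 4.
(H·H^T)[3][0] = Σ_j H[3][j]·H[0][j] = (1)·(-1) + (1)·(1) + (-1)·(-1) + (1)·(-1) = -1 + 1 + 1 + -1 = 0.
So rows 3 and 0 are orthogonal; the diagonal entry equals n = 4.

(3,3) entry = 4; (3,0) entry = 0.


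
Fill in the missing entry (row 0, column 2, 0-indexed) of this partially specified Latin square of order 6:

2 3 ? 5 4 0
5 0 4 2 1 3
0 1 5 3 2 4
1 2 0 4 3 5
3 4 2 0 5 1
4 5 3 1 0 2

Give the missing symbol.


Row 0 contains symbols [0, 2, 3, 4, 5] — missing [1].
Column 2 contains symbols [0, 2, 3, 4, 5] — missing [1].
The missing symbol must appear in both missing sets; intersection = [1].
Therefore the hidden value is 1.

Missing value = 1.


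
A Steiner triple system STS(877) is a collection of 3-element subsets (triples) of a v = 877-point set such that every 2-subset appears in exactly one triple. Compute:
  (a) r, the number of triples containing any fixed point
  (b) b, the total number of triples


An STS(v) is a 2-(v, 3, 1) BIBD: block size k = 3, λ = 1.
Replication: r(k − 1) = λ(v − 1) ⇒ r·2 = 877 − 1 = 876 ⇒ r = 438.
Block count: b = v(v − 1)/6 = 877·876/6 = 768252/6 = 128042.

r = 438, b = 128042.


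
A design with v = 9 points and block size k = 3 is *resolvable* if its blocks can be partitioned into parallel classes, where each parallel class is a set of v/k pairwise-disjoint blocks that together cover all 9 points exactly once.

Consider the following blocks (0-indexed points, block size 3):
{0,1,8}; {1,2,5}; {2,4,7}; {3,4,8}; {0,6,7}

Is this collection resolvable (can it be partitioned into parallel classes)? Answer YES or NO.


v = 9, block size k = 3, number of blocks = 5.
For resolvability, blocks must partition into parallel classes of size v/k = 3.
Total blocks must therefore be a multiple of 3: 5 = 3·1 + 2 ⇒ not divisible ✗.
Resolvable? NO.

NO


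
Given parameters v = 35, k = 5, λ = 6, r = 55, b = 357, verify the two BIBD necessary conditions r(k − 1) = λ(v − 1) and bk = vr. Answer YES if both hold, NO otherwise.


Condition (i): r(k − 1) = 55·4 = 220; λ(v − 1) = 6·34 = 204. Match? NO.
Condition (ii): bk = 357·5 = 1785; vr = 35·55 = 1925. Match? NO.
Both conditions hold? NO.

NO


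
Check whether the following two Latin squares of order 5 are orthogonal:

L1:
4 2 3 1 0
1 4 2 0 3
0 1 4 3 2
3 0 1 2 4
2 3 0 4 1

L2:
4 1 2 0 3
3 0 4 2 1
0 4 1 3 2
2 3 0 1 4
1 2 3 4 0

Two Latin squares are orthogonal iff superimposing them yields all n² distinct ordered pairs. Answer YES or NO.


Form the n² = 25 superimposed pairs (L1[i][j], L2[i][j]), row by row (rows and columns indexed from 0):
row 0: (4,4) (2,1) (3,2) (1,0) (0,3)
row 1: (1,3) (4,0) (2,4) (0,2) (3,1)
row 2: (0,0) (1,4) (4,1) (3,3) (2,2)
row 3: (3,2) (0,3) (1,0) (2,1) (4,4)
row 4: (2,1) (3,2) (0,3) (4,4) (1,0)
Orthogonality requires all 25 pairs distinct.
But the pair (3,2) repeats: cell (0,2) has L1 = 3, L2 = 2, and cell (3,0) has L1 = 3, L2 = 2.
A repeated pair means some other pair never occurs (only 15 distinct pairs out of 25), so the squares are not orthogonal.
Conclusion: NO.

NO


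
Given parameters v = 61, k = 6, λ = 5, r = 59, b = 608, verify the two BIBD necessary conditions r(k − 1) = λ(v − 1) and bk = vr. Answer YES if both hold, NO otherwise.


Condition (i): r(k − 1) = 59·5 = 295; λ(v − 1) = 5·60 = 300. Match? NO.
Condition (ii): bk = 608·6 = 3648; vr = 61·59 = 3599. Match? NO.
Both conditions hold? NO.

NO


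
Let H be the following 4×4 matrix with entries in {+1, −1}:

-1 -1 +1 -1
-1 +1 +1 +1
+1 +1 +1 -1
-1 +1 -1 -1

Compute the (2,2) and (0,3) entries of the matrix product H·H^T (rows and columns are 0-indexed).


Row 0 of H: [-1, -1, 1, -1].
Row 2 of H: [1, 1, 1, -1].
Row 3 of H: [-1, 1, -1, -1].
(H·H^T)[2][2] = Σ_j H[2][j]·H[2][j] = (1)² + (1)² + (1)² + (-1)² = 1 + 1 + 1 + 1 = 4.
(H·H^T)[0][3] = Σ_j H[0][j]·H[3][j] = (-1)·(-1) + (-1)·(1) + (1)·(-1) + (-1)·(-1) = 1 + -1 + -1 + 1 = 0.
So rows 0 and 3 are orthogonal; the diagonal entry equals n = 4.

(2,2) entry = 4; (0,3) entry = 0.


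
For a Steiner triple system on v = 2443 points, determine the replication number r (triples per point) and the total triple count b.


An STS(v) is a 2-(v, 3, 1) BIBD: block size k = 3, λ = 1.
Replication: r(k − 1) = λ(v − 1) ⇒ r·2 = 2443 − 1 = 2442 ⇒ r = 1221.
Block count: bk = vr ⇒ b·3 = 2443·1221 = 2982903 ⇒ b = 994301.
(Check via b = v(v − 1)/6 = 2443·2442/6 = 5965806/6 = 994301.)

r = 1221, b = 994301.


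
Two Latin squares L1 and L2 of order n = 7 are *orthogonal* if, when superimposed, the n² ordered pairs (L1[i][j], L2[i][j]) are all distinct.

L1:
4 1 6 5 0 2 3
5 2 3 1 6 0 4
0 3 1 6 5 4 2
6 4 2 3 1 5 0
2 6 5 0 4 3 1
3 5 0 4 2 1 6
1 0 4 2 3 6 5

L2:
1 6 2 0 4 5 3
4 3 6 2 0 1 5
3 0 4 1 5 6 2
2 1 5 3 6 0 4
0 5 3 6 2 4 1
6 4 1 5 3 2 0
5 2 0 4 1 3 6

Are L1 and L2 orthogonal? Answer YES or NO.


Form the n² = 49 superimposed pairs (L1[i][j], L2[i][j]), row by row (rows and columns indexed from 0):
row 0: (4,1) (1,6) (6,2) (5,0) (0,4) (2,5) (3,3)
row 1: (5,4) (2,3) (3,6) (1,2) (6,0) (0,1) (4,5)
row 2: (0,3) (3,0) (1,4) (6,1) (5,5) (4,6) (2,2)
row 3: (6,2) (4,1) (2,5) (3,3) (1,6) (5,0) (0,4)
row 4: (2,0) (6,5) (5,3) (0,6) (4,2) (3,4) (1,1)
row 5: (3,6) (5,4) (0,1) (4,5) (2,3) (1,2) (6,0)
row 6: (1,5) (0,2) (4,0) (2,4) (3,1) (6,3) (5,6)
Orthogonality requires all 49 pairs distinct.
But the pair (6,2) repeats: cell (0,2) has L1 = 6, L2 = 2, and cell (3,0) has L1 = 6, L2 = 2.
A repeated pair means some other pair never occurs (only 35 distinct pairs out of 49), so the squares are not orthogonal.
Conclusion: NO.

NO


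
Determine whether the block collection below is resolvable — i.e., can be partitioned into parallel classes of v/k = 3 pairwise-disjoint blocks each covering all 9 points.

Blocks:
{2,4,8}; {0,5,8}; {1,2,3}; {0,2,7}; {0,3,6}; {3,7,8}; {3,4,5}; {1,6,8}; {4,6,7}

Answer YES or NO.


v = 9, block size k = 3, number of blocks = 9.
For resolvability, blocks must partition into parallel classes of size v/k = 3.
Total blocks must therefore be a multiple of 3: 9 = 3·3 + 0 ⇒ divisible ✓.
Consider block {2,4,8}. The only other block(s) in the collection disjoint from it are {0,3,6} — just 1 block(s). Any parallel class containing {2,4,8} would need 2 other blocks each disjoint from it, so no parallel class of size 3 can contain {2,4,8}.
Since every block must belong to some parallel class in a resolution, the collection cannot be partitioned into parallel classes.
Resolvable? NO.

NO


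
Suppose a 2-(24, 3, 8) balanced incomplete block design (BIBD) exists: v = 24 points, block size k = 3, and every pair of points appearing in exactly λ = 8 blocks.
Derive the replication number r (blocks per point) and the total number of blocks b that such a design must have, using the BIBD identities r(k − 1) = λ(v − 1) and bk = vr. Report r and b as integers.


Any 2-(v, k, λ) BIBD satisfies two necessary conditions:
  (i)  Each point sits in r blocks, and counting incidences through any fixed point gives r(k − 1) = λ(v − 1), so r = λ(v − 1)/(k − 1).
  (ii) Total incidences bk = vr, so b = vr/k.
Step 1: r = λ(v − 1)/(k − 1) = 8·(24 − 1)/(3 − 1) = 8·23/2 = 184/2 = 92.
Step 2: b = vr/k = 24·92/3 = 2208/3 = 736.
Check integrality: r = 92 ∈ Z ✓, b = 736 ∈ Z ✓.
(These identities are necessary conditions: they determine r and b for any design with these parameters, but do not by themselves prove that one exists.)

r = 92, b = 736.


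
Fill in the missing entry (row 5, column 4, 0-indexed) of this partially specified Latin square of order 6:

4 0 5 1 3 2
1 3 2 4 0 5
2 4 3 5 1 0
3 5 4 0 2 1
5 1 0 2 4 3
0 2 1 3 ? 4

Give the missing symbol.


Row 5 contains symbols [0, 1, 2, 3, 4] — missing [5].
Column 4 contains symbols [0, 1, 2, 3, 4] — missing [5].
The missing symbol must appear in both missing sets; intersection = [5].
Therefore the hidden value is 5.

Missing value = 5.


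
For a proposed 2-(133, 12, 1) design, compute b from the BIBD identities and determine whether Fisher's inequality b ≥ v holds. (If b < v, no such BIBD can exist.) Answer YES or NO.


b = λv(v − 1)/(k(k − 1)) = 1·133·132/(12·11) = 17556/132 = 133.
Compare with v = 133: b ≥ v, so Fisher's inequality holds.

YES


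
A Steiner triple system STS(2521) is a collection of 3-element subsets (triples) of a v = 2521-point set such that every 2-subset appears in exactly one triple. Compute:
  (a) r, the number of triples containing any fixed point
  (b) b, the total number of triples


An STS(v) is a 2-(v, 3, 1) BIBD: block size k = 3, λ = 1.
Replication: r(k − 1) = λ(v − 1) ⇒ r·2 = 2521 − 1 = 2520 ⇒ r = 1260.
Block count: bk = vr ⇒ b·3 = 2521·1260 = 3176460 ⇒ b = 1058820.
(Check via b = v(v − 1)/6 = 2521·2520/6 = 6352920/6 = 1058820.)

r = 1260, b = 1058820.


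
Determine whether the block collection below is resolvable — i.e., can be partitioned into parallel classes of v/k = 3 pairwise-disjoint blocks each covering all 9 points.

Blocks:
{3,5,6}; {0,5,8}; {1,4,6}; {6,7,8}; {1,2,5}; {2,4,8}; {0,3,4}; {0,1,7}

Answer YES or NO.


v = 9, block size k = 3, number of blocks = 8.
For resolvability, blocks must partition into parallel classes of size v/k = 3.
Total blocks must therefore be a multiple of 3: 8 = 3·2 + 2 ⇒ not divisible ✗.
Resolvable? NO.

NO


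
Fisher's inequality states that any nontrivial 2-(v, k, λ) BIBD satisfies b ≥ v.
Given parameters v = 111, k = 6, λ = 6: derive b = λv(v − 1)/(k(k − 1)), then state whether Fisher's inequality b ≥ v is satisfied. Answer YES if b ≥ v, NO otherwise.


r = λ(v − 1)/(k − 1) = 6·110/5 = 132.
b = vr/k = 111·132/6 = 2442.
Fisher's inequality: b ≥ v ⇔ 2442 ≥ 111? YES.

YES


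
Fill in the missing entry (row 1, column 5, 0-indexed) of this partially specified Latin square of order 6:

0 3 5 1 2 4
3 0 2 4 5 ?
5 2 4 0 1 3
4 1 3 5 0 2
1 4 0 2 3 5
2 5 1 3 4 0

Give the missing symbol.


Row 1 contains symbols [0, 2, 3, 4, 5] — missing [1].
Column 5 contains symbols [0, 2, 3, 4, 5] — missing [1].
The missing symbol must appear in both missing sets; intersection = [1].
Therefore the hidden value is 1.

Missing value = 1.


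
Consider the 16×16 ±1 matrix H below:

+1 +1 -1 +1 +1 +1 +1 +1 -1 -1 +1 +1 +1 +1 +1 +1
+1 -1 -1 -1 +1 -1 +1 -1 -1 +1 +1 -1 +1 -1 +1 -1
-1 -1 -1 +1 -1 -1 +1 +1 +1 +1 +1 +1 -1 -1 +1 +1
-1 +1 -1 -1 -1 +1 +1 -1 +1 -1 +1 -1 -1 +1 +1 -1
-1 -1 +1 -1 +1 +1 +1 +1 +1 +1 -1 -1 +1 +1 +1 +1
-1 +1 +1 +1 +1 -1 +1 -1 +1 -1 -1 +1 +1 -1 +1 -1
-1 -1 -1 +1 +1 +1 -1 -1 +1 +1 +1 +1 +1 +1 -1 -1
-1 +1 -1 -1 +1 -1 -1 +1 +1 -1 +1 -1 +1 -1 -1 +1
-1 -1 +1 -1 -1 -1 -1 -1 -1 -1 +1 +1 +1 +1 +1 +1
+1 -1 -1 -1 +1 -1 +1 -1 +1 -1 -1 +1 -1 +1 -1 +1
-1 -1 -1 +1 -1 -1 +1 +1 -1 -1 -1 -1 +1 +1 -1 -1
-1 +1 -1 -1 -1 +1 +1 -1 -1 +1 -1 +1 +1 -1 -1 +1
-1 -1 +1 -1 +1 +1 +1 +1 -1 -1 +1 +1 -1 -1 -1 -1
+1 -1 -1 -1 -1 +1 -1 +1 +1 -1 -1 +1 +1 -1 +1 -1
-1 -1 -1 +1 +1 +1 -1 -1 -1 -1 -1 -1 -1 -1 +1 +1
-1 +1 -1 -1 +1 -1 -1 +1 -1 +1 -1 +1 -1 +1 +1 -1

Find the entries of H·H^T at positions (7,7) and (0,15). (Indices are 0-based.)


Row 0 of H: [1, 1, -1, 1, 1, 1, 1, 1, -1, -1, 1, 1, 1, 1, 1, 1].
Row 7 of H: [-1, 1, -1, -1, 1, -1, -1, 1, 1, -1, 1, -1, 1, -1, -1, 1].
Row 15 of H: [-1, 1, -1, -1, 1, -1, -1, 1, -1, 1, -1, 1, -1, 1, 1, -1].
(H·H^T)[7][7] = Σ_j H[7][j]·H[7][j] = (-1)² + (1)² + (-1)² + (-1)² + (1)² + (-1)² + (-1)² + (1)² + (1)² + (-1)² + (1)² + (-1)² + (1)² + (-1)² + (-1)² + (1)² = 1 + 1 + 1 + 1 + 1 + 1 + 1 + 1 + 1 + 1 + 1 + 1 + 1 + 1 + 1 + 1 = 16.
(H·H^T)[0][15] = Σ_j H[0][j]·H[15][j] = (1)·(-1) + (1)·(1) + (-1)·(-1) + (1)·(-1) + (1)·(1) + (1)·(-1) + (1)·(-1) + (1)·(1) + (-1)·(-1) + (-1)·(1) + (1)·(-1) + (1)·(1) + (1)·(-1) + (1)·(1) + (1)·(1) + (1)·(-1) = -1 + 1 + 1 + -1 + 1 + -1 + -1 + 1 + 1 + -1 + -1 + 1 + -1 + 1 + 1 + -1 = 0.
So rows 0 and 15 are orthogonal; the diagonal entry equals n = 16.

(7,7) entry = 16; (0,15) entry = 0.


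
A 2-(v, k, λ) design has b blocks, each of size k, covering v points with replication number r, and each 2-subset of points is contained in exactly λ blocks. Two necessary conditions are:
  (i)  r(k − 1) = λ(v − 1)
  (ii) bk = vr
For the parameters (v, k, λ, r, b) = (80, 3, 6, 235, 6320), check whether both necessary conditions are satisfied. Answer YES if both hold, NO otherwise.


Condition (i): r(k − 1) = 235·2 = 470; λ(v − 1) = 6·79 = 474. Match? NO.
Condition (ii): bk = 6320·3 = 18960; vr = 80·235 = 18800. Match? NO.
Both conditions hold? NO.

NO


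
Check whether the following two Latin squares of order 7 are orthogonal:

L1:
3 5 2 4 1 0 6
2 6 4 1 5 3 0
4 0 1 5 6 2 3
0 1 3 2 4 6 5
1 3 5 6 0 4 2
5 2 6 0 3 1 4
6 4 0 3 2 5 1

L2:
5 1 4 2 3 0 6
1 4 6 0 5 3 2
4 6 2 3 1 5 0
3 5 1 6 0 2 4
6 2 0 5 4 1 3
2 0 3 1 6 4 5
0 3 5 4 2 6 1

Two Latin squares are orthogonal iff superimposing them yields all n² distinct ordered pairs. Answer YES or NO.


Form the n² = 49 superimposed pairs (L1[i][j], L2[i][j]), row by row (rows and columns indexed from 0):
row 0: (3,5) (5,1) (2,4) (4,2) (1,3) (0,0) (6,6)
row 1: (2,1) (6,4) (4,6) (1,0) (5,5) (3,3) (0,2)
row 2: (4,4) (0,6) (1,2) (5,3) (6,1) (2,5) (3,0)
row 3: (0,3) (1,5) (3,1) (2,6) (4,0) (6,2) (5,4)
row 4: (1,6) (3,2) (5,0) (6,5) (0,4) (4,1) (2,3)
row 5: (5,2) (2,0) (6,3) (0,1) (3,6) (1,4) (4,5)
row 6: (6,0) (4,3) (0,5) (3,4) (2,2) (5,6) (1,1)
Orthogonality requires all 49 pairs distinct.
Check by first coordinate: for each symbol s of L1, list the L2 entries in the n cells where L1 = s; they must all differ.
  L1 = 0: L2 entries (in reading order) 0, 2, 6, 3, 4, 1, 5 — all 7 distinct ✓
  L1 = 1: L2 entries (in reading order) 3, 0, 2, 5, 6, 4, 1 — all 7 distinct ✓
  L1 = 2: L2 entries (in reading order) 4, 1, 5, 6, 3, 0, 2 — all 7 distinct ✓
  L1 = 3: L2 entries (in reading order) 5, 3, 0, 1, 2, 6, 4 — all 7 distinct ✓
  L1 = 4: L2 entries (in reading order) 2, 6, 4, 0, 1, 5, 3 — all 7 distinct ✓
  L1 = 5: L2 entries (in reading order) 1, 5, 3, 4, 0, 2, 6 — all 7 distinct ✓
  L1 = 6: L2 entries (in reading order) 6, 4, 1, 2, 5, 3, 0 — all 7 distinct ✓
Every symbol of L1 meets every symbol of L2 exactly once, so all 49 pairs are distinct (49 of 49).
Conclusion: YES.

YES


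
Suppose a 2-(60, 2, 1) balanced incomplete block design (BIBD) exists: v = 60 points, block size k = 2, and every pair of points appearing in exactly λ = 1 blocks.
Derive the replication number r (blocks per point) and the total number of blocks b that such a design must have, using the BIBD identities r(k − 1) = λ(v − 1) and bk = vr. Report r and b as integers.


Any 2-(v, k, λ) BIBD satisfies two necessary conditions:
  (i)  Each point sits in r blocks, and counting incidences through any fixed point gives r(k − 1) = λ(v − 1), so r = λ(v − 1)/(k − 1).
  (ii) Total incidences bk = vr, so b = vr/k.
Step 1: r = λ(v − 1)/(k − 1) = 1·(60 − 1)/(2 − 1) = 1·59/1 = 59/1 = 59.
Step 2: b = vr/k = 60·59/2 = 3540/2 = 1770.
Check integrality: r = 59 ∈ Z ✓, b = 1770 ∈ Z ✓.
(These identities are necessary conditions: they determine r and b for any design with these parameters, but do not by themselves prove that one exists.)

r = 59, b = 1770.


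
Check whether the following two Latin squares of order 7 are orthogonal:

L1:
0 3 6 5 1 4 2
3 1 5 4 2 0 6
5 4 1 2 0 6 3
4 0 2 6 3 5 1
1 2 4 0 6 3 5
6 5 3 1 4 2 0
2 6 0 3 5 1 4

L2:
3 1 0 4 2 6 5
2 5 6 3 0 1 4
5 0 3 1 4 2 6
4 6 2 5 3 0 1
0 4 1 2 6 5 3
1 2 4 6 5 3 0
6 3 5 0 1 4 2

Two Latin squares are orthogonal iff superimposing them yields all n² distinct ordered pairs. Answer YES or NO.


Form the n² = 49 superimposed pairs (L1[i][j], L2[i][j]), row by row (rows and columns indexed from 0):
row 0: (0,3) (3,1) (6,0) (5,4) (1,2) (4,6) (2,5)
row 1: (3,2) (1,5) (5,6) (4,3) (2,0) (0,1) (6,4)
row 2: (5,5) (4,0) (1,3) (2,1) (0,4) (6,2) (3,6)
row 3: (4,4) (0,6) (2,2) (6,5) (3,3) (5,0) (1,1)
row 4: (1,0) (2,4) (4,1) (0,2) (6,6) (3,5) (5,3)
row 5: (6,1) (5,2) (3,4) (1,6) (4,5) (2,3) (0,0)
row 6: (2,6) (6,3) (0,5) (3,0) (5,1) (1,4) (4,2)
Orthogonality requires all 49 pairs distinct.
Check by first coordinate: for each symbol s of L1, list the L2 entries in the n cells where L1 = s; they must all differ.
  L1 = 0: L2 entries (in reading order) 3, 1, 4, 6, 2, 0, 5 — all 7 distinct ✓
  L1 = 1: L2 entries (in reading order) 2, 5, 3, 1, 0, 6, 4 — all 7 distinct ✓
  L1 = 2: L2 entries (in reading order) 5, 0, 1, 2, 4, 3, 6 — all 7 distinct ✓
  L1 = 3: L2 entries (in reading order) 1, 2, 6, 3, 5, 4, 0 — all 7 distinct ✓
  L1 = 4: L2 entries (in reading order) 6, 3, 0, 4, 1, 5, 2 — all 7 distinct ✓
  L1 = 5: L2 entries (in reading order) 4, 6, 5, 0, 3, 2, 1 — all 7 distinct ✓
  L1 = 6: L2 entries (in reading order) 0, 4, 2, 5, 6, 1, 3 — all 7 distinct ✓
Every symbol of L1 meets every symbol of L2 exactly once, so all 49 pairs are distinct (49 of 49).
Conclusion: YES.

YES


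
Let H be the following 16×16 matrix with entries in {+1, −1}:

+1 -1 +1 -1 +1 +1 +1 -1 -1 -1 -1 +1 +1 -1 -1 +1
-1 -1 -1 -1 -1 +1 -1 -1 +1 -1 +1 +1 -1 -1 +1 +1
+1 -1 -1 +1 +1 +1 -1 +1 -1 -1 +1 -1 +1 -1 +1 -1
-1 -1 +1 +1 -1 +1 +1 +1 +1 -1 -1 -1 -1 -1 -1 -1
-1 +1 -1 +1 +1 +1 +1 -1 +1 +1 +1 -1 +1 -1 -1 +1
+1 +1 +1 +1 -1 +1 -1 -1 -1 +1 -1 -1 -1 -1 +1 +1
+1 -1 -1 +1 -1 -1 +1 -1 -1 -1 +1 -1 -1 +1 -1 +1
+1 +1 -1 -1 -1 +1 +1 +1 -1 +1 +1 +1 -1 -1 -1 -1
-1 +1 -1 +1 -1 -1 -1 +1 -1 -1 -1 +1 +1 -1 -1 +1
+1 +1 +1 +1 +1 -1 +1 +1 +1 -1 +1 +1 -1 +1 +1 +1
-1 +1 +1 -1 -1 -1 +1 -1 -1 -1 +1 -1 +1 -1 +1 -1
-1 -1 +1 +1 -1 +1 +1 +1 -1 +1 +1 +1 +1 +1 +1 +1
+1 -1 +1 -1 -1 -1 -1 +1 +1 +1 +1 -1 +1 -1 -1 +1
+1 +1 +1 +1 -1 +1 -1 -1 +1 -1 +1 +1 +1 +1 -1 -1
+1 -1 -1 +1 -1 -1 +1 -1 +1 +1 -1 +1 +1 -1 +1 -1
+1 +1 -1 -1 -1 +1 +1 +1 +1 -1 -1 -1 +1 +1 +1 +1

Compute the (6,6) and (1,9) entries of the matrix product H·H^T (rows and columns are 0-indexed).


Row 1 of H: [-1, -1, -1, -1, -1, 1, -1, -1, 1, -1, 1, 1, -1, -1, 1, 1].
Row 6 of H: [1, -1, -1, 1, -1, -1, 1, -1, -1, -1, 1, -1, -1, 1, -1, 1].
Row 9 of H: [1, 1, 1, 1, 1, -1, 1, 1, 1, -1, 1, 1, -1, 1, 1, 1].
(H·H^T)[6][6] = Σ_j H[6][j]·H[6][j] = (1)² + (-1)² + (-1)² + (1)² + (-1)² + (-1)² + (1)² + (-1)² + (-1)² + (-1)² + (1)² + (-1)² + (-1)² + (1)² + (-1)² + (1)² = 1 + 1 + 1 + 1 + 1 + 1 + 1 + 1 + 1 + 1 + 1 + 1 + 1 + 1 + 1 + 1 = 16.
(H·H^T)[1][9] = Σ_j H[1][j]·H[9][j] = (-1)·(1) + (-1)·(1) + (-1)·(1) + (-1)·(1) + (-1)·(1) + (1)·(-1) + (-1)·(1) + (-1)·(1) + (1)·(1) + (-1)·(-1) + (1)·(1) + (1)·(1) + (-1)·(-1) + (-1)·(1) + (1)·(1) + (1)·(1) = -1 + -1 + -1 + -1 + -1 + -1 + -1 + -1 + 1 + 1 + 1 + 1 + 1 + -1 + 1 + 1 = -2.
Rows 1 and 9 are not orthogonal (dot product = -2 ≠ 0), so H is not a Hadamard matrix.

(6,6) entry = 16; (1,9) entry = -2.


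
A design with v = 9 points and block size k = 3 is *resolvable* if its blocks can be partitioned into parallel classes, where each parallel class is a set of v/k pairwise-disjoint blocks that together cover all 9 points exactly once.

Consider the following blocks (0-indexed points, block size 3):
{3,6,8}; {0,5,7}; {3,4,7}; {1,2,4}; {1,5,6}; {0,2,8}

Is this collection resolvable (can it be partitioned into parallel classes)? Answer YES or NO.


v = 9, block size k = 3, number of blocks = 6.
For resolvability, blocks must partition into parallel classes of size v/k = 3.
Total blocks must therefore be a multiple of 3: 6 = 3·2 + 0 ⇒ divisible ✓.
Greedy packing gives 2 candidate class(es). Each should be a full parallel class (size 3, covers all 9 points).
  Class 1 (3 blocks): {3,6,8}; {0,5,7}; {1,2,4}. Points covered: [0, 1, 2, 3, 4, 5, 6, 7, 8].
  Class 2 (3 blocks): {3,4,7}; {1,5,6}; {0,2,8}. Points covered: [0, 1, 2, 3, 4, 5, 6, 7, 8].
All classes full (size 3)? YES. All classes cover every point? YES.
Resolvable? YES.

YES


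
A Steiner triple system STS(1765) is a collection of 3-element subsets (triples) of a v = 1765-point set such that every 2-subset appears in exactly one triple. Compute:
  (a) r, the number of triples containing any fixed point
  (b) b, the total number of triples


An STS(v) is a 2-(v, 3, 1) BIBD: block size k = 3, λ = 1.
Replication: r(k − 1) = λ(v − 1) ⇒ r·2 = 1765 − 1 = 1764 ⇒ r = 882.
Block count: b = v(v − 1)/6 = 1765·1764/6 = 3113460/6 = 518910.

r = 882, b = 518910.


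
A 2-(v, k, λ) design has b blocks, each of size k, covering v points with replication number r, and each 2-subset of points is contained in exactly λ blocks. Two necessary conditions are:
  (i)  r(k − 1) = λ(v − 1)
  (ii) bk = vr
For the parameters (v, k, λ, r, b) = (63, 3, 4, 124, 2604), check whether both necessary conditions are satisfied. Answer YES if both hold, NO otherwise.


Condition (i): r(k − 1) = 124·2 = 248; λ(v − 1) = 4·62 = 248. Match? YES.
Condition (ii): bk = 2604·3 = 7812; vr = 63·124 = 7812. Match? YES.
Both conditions hold? YES.

YES


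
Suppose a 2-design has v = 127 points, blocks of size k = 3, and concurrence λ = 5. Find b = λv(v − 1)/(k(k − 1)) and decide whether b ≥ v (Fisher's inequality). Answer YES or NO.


b = λv(v − 1)/(k(k − 1)) = 5·127·126/(3·2) = 80010/6 = 13335.
Compare with v = 127: b ≥ v, so Fisher's inequality holds.

YES


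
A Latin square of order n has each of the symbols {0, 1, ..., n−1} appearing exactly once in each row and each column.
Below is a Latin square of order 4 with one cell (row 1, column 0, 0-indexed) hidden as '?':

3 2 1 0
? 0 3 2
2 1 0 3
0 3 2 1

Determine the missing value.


Row 1 contains symbols [0, 2, 3] — missing [1].
Column 0 contains symbols [0, 2, 3] — missing [1].
The missing symbol must appear in both missing sets; intersection = [1].
Therefore the hidden value is 1.

Missing value = 1.


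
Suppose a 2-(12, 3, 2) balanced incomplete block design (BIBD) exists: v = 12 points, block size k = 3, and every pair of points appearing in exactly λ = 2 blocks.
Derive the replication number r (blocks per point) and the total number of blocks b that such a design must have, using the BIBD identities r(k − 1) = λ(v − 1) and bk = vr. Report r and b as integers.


Any 2-(v, k, λ) BIBD satisfies two necessary conditions:
  (i)  Each point sits in r blocks, and counting incidences through any fixed point gives r(k − 1) = λ(v − 1), so r = λ(v − 1)/(k − 1).
  (ii) Total incidences bk = vr, so b = vr/k.
Step 1: r = λ(v − 1)/(k − 1) = 2·(12 − 1)/(3 − 1) = 2·11/2 = 22/2 = 11.
Step 2: b = vr/k = 12·11/3 = 132/3 = 44.
Check integrality: r = 11 ∈ Z ✓, b = 44 ∈ Z ✓.
(These identities are necessary conditions: they determine r and b for any design with these parameters, but do not by themselves prove that one exists.)

r = 11, b = 44.


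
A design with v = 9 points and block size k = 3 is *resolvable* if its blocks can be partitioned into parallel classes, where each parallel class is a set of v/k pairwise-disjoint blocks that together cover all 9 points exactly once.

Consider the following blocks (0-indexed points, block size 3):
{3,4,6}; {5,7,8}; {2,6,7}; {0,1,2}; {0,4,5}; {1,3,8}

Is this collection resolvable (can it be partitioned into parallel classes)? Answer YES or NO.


v = 9, block size k = 3, number of blocks = 6.
For resolvability, blocks must partition into parallel classes of size v/k = 3.
Total blocks must therefore be a multiple of 3: 6 = 3·2 + 0 ⇒ divisible ✓.
Greedy packing gives 2 candidate class(es). Each should be a full parallel class (size 3, covers all 9 points).
  Class 1 (3 blocks): {3,4,6}; {5,7,8}; {0,1,2}. Points covered: [0, 1, 2, 3, 4, 5, 6, 7, 8].
  Class 2 (3 blocks): {2,6,7}; {0,4,5}; {1,3,8}. Points covered: [0, 1, 2, 3, 4, 5, 6, 7, 8].
All classes full (size 3)? YES. All classes cover every point? YES.
Resolvable? YES.

YES


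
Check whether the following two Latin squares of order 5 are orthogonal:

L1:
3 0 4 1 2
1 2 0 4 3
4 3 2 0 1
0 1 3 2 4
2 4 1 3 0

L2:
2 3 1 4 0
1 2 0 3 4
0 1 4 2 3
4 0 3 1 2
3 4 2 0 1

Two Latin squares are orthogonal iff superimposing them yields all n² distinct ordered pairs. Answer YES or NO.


Form the n² = 25 superimposed pairs (L1[i][j], L2[i][j]), row by row (rows and columns indexed from 0):
row 0: (3,2) (0,3) (4,1) (1,4) (2,0)
row 1: (1,1) (2,2) (0,0) (4,3) (3,4)
row 2: (4,0) (3,1) (2,4) (0,2) (1,3)
row 3: (0,4) (1,0) (3,3) (2,1) (4,2)
row 4: (2,3) (4,4) (1,2) (3,0) (0,1)
Orthogonality requires all 25 pairs distinct.
Check by first coordinate: for each symbol s of L1, list the L2 entries in the n cells where L1 = s; they must all differ.
  L1 = 0: L2 entries (in reading order) 3, 0, 2, 4, 1 — all 5 distinct ✓
  L1 = 1: L2 entries (in reading order) 4, 1, 3, 0, 2 — all 5 distinct ✓
  L1 = 2: L2 entries (in reading order) 0, 2, 4, 1, 3 — all 5 distinct ✓
  L1 = 3: L2 entries (in reading order) 2, 4, 1, 3, 0 — all 5 distinct ✓
  L1 = 4: L2 entries (in reading order) 1, 3, 0, 2, 4 — all 5 distinct ✓
Every symbol of L1 meets every symbol of L2 exactly once, so all 25 pairs are distinct (25 of 25).
Conclusion: YES.

YES


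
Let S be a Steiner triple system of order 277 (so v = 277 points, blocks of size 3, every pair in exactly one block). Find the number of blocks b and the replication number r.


An STS(v) is a 2-(v, 3, 1) BIBD: block size k = 3, λ = 1.
Replication: r(k − 1) = λ(v − 1) ⇒ r·2 = 277 − 1 = 276 ⇒ r = 138.
Block count: bk = vr ⇒ b·3 = 277·138 = 38226 ⇒ b = 12742.
(Check via b = v(v − 1)/6 = 277·276/6 = 76452/6 = 12742.)

r = 138, b = 12742.


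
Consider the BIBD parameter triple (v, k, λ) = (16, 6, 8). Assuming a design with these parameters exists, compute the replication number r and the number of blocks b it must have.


Any 2-(v, k, λ) BIBD satisfies two necessary conditions:
  (i)  Each point sits in r blocks, and counting incidences through any fixed point gives r(k − 1) = λ(v − 1), so r = λ(v − 1)/(k − 1).
  (ii) Total incidences bk = vr, so b = vr/k.
Step 1: r = λ(v − 1)/(k − 1) = 8·(16 − 1)/(6 − 1) = 8·15/5 = 120/5 = 24.
Step 2: b = vr/k = 16·24/6 = 384/6 = 64.
Check integrality: r = 24 ∈ Z ✓, b = 64 ∈ Z ✓.
(These identities are necessary conditions: they determine r and b for any design with these parameters, but do not by themselves prove that one exists.)

r = 24, b = 64.


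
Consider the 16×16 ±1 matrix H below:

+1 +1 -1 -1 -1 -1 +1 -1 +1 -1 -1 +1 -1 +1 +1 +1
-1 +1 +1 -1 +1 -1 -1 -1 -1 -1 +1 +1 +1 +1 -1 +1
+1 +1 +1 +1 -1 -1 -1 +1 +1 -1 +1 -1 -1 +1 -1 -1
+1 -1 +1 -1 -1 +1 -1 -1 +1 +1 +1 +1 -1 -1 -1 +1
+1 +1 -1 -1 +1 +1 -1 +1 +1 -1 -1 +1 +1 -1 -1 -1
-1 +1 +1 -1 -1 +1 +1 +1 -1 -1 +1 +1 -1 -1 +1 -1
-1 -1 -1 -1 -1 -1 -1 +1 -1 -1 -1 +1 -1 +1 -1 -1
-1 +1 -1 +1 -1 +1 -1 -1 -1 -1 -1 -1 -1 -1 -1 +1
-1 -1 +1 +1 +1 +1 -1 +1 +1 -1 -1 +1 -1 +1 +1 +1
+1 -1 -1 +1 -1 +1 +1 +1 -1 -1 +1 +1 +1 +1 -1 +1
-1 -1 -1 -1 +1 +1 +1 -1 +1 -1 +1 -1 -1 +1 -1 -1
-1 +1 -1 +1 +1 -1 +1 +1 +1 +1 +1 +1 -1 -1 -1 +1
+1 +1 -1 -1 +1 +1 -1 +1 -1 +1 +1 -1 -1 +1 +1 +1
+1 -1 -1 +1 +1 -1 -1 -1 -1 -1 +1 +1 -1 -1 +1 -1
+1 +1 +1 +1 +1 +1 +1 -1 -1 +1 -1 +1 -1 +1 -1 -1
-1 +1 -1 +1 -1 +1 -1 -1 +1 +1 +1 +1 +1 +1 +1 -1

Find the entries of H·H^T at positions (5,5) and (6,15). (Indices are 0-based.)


Row 5 of H: [-1, 1, 1, -1, -1, 1, 1, 1, -1, -1, 1, 1, -1, -1, 1, -1].
Row 6 of H: [-1, -1, -1, -1, -1, -1, -1, 1, -1, -1, -1, 1, -1, 1, -1, -1].
Row 15 of H: [-1, 1, -1, 1, -1, 1, -1, -1, 1, 1, 1, 1, 1, 1, 1, -1].
(H·H^T)[5][5] = Σ_j H[5][j]·H[5][j] = (-1)² + (1)² + (1)² + (-1)² + (-1)² + (1)² + (1)² + (1)² + (-1)² + (-1)² + (1)² + (1)² + (-1)² + (-1)² + (1)² + (-1)² = 1 + 1 + 1 + 1 + 1 + 1 + 1 + 1 + 1 + 1 + 1 + 1 + 1 + 1 + 1 + 1 = 16.
(H·H^T)[6][15] = Σ_j H[6][j]·H[15][j] = (-1)·(-1) + (-1)·(1) + (-1)·(-1) + (-1)·(1) + (-1)·(-1) + (-1)·(1) + (-1)·(-1) + (1)·(-1) + (-1)·(1) + (-1)·(1) + (-1)·(1) + (1)·(1) + (-1)·(1) + (1)·(1) + (-1)·(1) + (-1)·(-1) = 1 + -1 + 1 + -1 + 1 + -1 + 1 + -1 + -1 + -1 + -1 + 1 + -1 + 1 + -1 + 1 = -2.
Rows 6 and 15 are not orthogonal (dot product = -2 ≠ 0), so H is not a Hadamard matrix.

(5,5) entry = 16; (6,15) entry = -2.


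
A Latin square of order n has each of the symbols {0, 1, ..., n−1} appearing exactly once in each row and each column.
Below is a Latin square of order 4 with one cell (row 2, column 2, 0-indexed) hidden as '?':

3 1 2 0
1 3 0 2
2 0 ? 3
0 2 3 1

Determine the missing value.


Row 2 contains symbols [0, 2, 3] — missing [1].
Column 2 contains symbols [0, 2, 3] — missing [1].
The missing symbol must appear in both missing sets; intersection = [1].
Therefore the hidden value is 1.

Missing value = 1.


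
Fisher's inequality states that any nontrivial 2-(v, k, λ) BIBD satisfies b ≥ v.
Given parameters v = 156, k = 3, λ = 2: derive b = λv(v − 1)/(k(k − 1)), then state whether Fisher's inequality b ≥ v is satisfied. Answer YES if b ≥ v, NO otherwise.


r = λ(v − 1)/(k − 1) = 2·155/2 = 155.
b = vr/k = 156·155/3 = 8060.
Fisher's inequality: b ≥ v ⇔ 8060 ≥ 156? YES.

YES


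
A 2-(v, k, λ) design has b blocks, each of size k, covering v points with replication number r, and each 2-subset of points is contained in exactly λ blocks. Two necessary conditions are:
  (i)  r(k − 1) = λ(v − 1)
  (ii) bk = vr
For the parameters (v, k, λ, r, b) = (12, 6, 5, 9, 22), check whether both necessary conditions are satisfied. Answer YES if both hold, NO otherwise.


Condition (i): r(k − 1) = 9·5 = 45; λ(v − 1) = 5·11 = 55. Match? NO.
Condition (ii): bk = 22·6 = 132; vr = 12·9 = 108. Match? NO.
Both conditions hold? NO.

NO


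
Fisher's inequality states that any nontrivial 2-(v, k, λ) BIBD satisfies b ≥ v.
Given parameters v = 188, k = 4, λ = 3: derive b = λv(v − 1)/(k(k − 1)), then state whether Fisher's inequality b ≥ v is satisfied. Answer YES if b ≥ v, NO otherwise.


r = λ(v − 1)/(k − 1) = 3·187/3 = 187.
b = vr/k = 188·187/4 = 8789.
Fisher's inequality: b ≥ v ⇔ 8789 ≥ 188? YES.

YES


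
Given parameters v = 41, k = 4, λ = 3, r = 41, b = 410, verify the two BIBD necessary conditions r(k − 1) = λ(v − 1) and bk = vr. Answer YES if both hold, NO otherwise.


Condition (i): r(k − 1) = 41·3 = 123; λ(v − 1) = 3·40 = 120. Match? NO.
Condition (ii): bk = 410·4 = 1640; vr = 41·41 = 1681. Match? NO.
Both conditions hold? NO.

NO


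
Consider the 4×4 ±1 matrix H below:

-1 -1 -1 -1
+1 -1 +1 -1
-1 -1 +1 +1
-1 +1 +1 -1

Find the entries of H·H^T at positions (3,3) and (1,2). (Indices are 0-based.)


Row 1 of H: [1, -1, 1, -1].
Row 2 of H: [-1, -1, 1, 1].
Row 3 of H: [-1, 1, 1, -1].
(H·H^T)[3][3] = Σ_j H[3][j]·H[3][j] = (-1)² + (1)² + (1)² + (-1)² = 1 + 1 + 1 + 1 = 4.
(H·H^T)[1][2] = Σ_j H[1][j]·H[2][j] = (1)·(-1) + (-1)·(-1) + (1)·(1) + (-1)·(1) = -1 + 1 + 1 + -1 = 0.
So rows 1 and 2 are orthogonal; the diagonal entry equals n = 4.

(3,3) entry = 4; (1,2) entry = 0.


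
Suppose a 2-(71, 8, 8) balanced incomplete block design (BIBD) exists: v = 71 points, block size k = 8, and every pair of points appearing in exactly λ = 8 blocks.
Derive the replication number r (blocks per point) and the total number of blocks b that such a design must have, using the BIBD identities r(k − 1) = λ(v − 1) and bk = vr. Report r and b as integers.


Any 2-(v, k, λ) BIBD satisfies two necessary conditions:
  (i)  Each point sits in r blocks, and counting incidences through any fixed point gives r(k − 1) = λ(v − 1), so r = λ(v − 1)/(k − 1).
  (ii) Total incidences bk = vr, so b = vr/k.
Step 1: r = λ(v − 1)/(k − 1) = 8·(71 − 1)/(8 − 1) = 8·70/7 = 560/7 = 80.
Step 2: b = vr/k = 71·80/8 = 5680/8 = 710.
Check integrality: r = 80 ∈ Z ✓, b = 710 ∈ Z ✓.
(These identities are necessary conditions: they determine r and b for any design with these parameters, but do not by themselves prove that one exists.)

r = 80, b = 710.


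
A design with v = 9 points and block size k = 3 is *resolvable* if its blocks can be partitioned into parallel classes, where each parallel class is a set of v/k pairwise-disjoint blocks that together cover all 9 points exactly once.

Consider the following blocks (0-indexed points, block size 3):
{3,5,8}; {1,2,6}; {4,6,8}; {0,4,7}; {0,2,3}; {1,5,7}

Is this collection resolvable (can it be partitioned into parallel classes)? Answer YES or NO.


v = 9, block size k = 3, number of blocks = 6.
For resolvability, blocks must partition into parallel classes of size v/k = 3.
Total blocks must therefore be a multiple of 3: 6 = 3·2 + 0 ⇒ divisible ✓.
Greedy packing gives 2 candidate class(es). Each should be a full parallel class (size 3, covers all 9 points).
  Class 1 (3 blocks): {3,5,8}; {1,2,6}; {0,4,7}. Points covered: [0, 1, 2, 3, 4, 5, 6, 7, 8].
  Class 2 (3 blocks): {4,6,8}; {0,2,3}; {1,5,7}. Points covered: [0, 1, 2, 3, 4, 5, 6, 7, 8].
All classes full (size 3)? YES. All classes cover every point? YES.
Resolvable? YES.

YES


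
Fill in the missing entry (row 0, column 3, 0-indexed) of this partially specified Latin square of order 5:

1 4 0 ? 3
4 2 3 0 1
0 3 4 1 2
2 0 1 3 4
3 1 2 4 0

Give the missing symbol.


Row 0 contains symbols [0, 1, 3, 4] — missing [2].
Column 3 contains symbols [0, 1, 3, 4] — missing [2].
The missing symbol must appear in both missing sets; intersection = [2].
Therefore the hidden value is 2.

Missing value = 2.


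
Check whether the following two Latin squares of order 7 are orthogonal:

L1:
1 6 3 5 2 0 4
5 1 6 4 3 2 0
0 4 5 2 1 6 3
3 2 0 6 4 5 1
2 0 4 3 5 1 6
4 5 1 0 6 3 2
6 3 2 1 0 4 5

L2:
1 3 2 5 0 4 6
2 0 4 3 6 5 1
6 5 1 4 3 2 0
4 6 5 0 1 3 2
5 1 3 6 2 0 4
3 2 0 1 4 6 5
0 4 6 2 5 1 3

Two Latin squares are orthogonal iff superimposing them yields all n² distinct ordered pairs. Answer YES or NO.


Form the n² = 49 superimposed pairs (L1[i][j], L2[i][j]), row by row (rows and columns indexed from 0):
row 0: (1,1) (6,3) (3,2) (5,5) (2,0) (0,4) (4,6)
row 1: (5,2) (1,0) (6,4) (4,3) (3,6) (2,5) (0,1)
row 2: (0,6) (4,5) (5,1) (2,4) (1,3) (6,2) (3,0)
row 3: (3,4) (2,6) (0,5) (6,0) (4,1) (5,3) (1,2)
row 4: (2,5) (0,1) (4,3) (3,6) (5,2) (1,0) (6,4)
row 5: (4,3) (5,2) (1,0) (0,1) (6,4) (3,6) (2,5)
row 6: (6,0) (3,4) (2,6) (1,2) (0,5) (4,1) (5,3)
Orthogonality requires all 49 pairs distinct.
But the pair (2,5) repeats: cell (1,5) has L1 = 2, L2 = 5, and cell (4,0) has L1 = 2, L2 = 5.
A repeated pair means some other pair never occurs (only 28 distinct pairs out of 49), so the squares are not orthogonal.
Conclusion: NO.

NO
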